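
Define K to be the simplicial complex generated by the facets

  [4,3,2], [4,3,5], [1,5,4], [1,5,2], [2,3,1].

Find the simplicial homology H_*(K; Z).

H_0 ≅ Z,  H_1 ≅ Z,  H_2 = 0.

We work with the vertex ordering 1 < 2 < 3 < 4 < 5. The simplices of K, each written with vertices in increasing order, are:

  0-simplices (5): [1], [2], [3], [4], [5]
  1-simplices (10): [1,2], [1,3], [1,4], [1,5], [2,3], [2,4], [2,5], [3,4], [3,5], [4,5]
  2-simplices (5): [1,2,3], [1,2,5], [1,4,5], [2,3,4], [3,4,5]

so the chain groups are C_0 ≅ Z^5, C_1 ≅ Z^10, C_2 ≅ Z^5.

∂_1: C_1 → C_0 maps an edge to its endpoints' difference, ∂[p,q] = q − p.
This gives a 5×10 integer matrix of rank 4; reducing to Smith normal form yields diagonal entries (1,1,1,1).

∂_2: C_2 → C_1 sends each 2-simplex [p,q,r] to [q,r] − [p,r] + [p,q]. For instance
  ∂[1,2,3] = [2,3] − [1,3] + [1,2],
  ∂[1,4,5] = [4,5] − [1,5] + [1,4].
The resulting 10×5 matrix has rank 5, and its Smith normal form has invariant factors (1,1,1,1,1).

From H_k ≅ ker(∂_k) / im(∂_{k+1}) we obtain:

  H_0: rank C_0 − rank ∂_1 = 5 − 4 = 1, and the invariant factors of ∂_1 are all 1, so H_0 = Z.
  H_1: rank ker ∂_1 − rank ∂_2 = (10 − 4) − 5 = 1, and the invariant factors of ∂_2 are all 1, so H_1 = Z.
  H_2: rank ker ∂_2 − rank ∂_3 = (5 − 5) − 0 = 0, and there is no ∂_3, so H_2 = 0.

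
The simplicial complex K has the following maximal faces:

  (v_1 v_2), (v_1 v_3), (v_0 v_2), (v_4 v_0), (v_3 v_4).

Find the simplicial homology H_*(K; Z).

Order the vertices as v_0 < v_1 < v_2 < v_3 < v_4. Listing each simplex with vertices in this order, K has dimension 1 with simplices:

  0-simplices (5): [v_0], [v_1], [v_2], [v_3], [v_4]
  1-simplices (5): [v_0,v_2], [v_0,v_4], [v_1,v_2], [v_1,v_3], [v_3,v_4]

Hence C_0 ≅ Z^5, C_1 ≅ Z^5.

The boundary map ∂_1: C_1 → C_0 sends each edge [p,q] (with p < q) to q − p.
As a 5×5 matrix over Z this has rank 4, with invariant factors (1,1,1,1).

Reading off H_k = ker ∂_k / im ∂_{k+1}:

  H_0: rank C_0 − rank ∂_1 = 5 − 4 = 1, and the invariant factors of ∂_1 are all 1, so H_0 = Z.
  H_1: rank ker ∂_1 − rank ∂_2 = (5 − 4) − 0 = 1, and there is no ∂_2, so H_1 = Z.

As a check, the Euler characteristic is 5 − 5 = 0, which agrees with 1 − 1 = 0.

H_0 ≅ Z,  H_1 ≅ Z.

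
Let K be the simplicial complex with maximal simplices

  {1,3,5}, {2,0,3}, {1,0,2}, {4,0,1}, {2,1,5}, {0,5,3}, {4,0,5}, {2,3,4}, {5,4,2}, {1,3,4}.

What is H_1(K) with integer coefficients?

Fix the vertex order 0 < 1 < 2 < 3 < 4 < 5 and write every simplex with vertices in increasing order. Then dim K = 2 and the simplices of K are:

  0-simplices (6): [0], [1], [2], [3], [4], [5]
  1-simplices (15): [0,1], [0,2], [0,3], [0,4], [0,5], [1,2], [1,3], [1,4], [1,5], [2,3], [2,4], [2,5], [3,4], [3,5], [4,5]
  2-simplices (10): [0,1,2], [0,1,4], [0,2,3], [0,3,5], [0,4,5], [1,2,5], [1,3,4], [1,3,5], [2,3,4], [2,4,5]

giving chain groups C_0 ≅ Z^6, C_1 ≅ Z^15, C_2 ≅ Z^10.

Boundary ∂_1: C_1 → C_0 is given by ∂[p,q] = [q] − [p].
As a 6×15 matrix over Z this has rank 5, with invariant factors (1,1,1,1,1).

Boundary ∂_2: C_2 → C_1 maps a triangle to the signed sum of its edges. For instance
  ∂[0,1,2] = [1,2] − [0,2] + [0,1],
  ∂[0,1,4] = [1,4] − [0,4] + [0,1].
The 15×10 boundary matrix has rank 10 and Smith normal form diag(1,1,1,1,1,1,1,1,1,2).

From H_k ≅ ker(∂_k) / im(∂_{k+1}) we obtain:

  H_1: rank ker ∂_1 − rank ∂_2 = (15 − 5) − 10 = 0, and ∂_2 has invariant factor 2 > 1, so H_1 ≅ Z/2.

H_1 = Z/2.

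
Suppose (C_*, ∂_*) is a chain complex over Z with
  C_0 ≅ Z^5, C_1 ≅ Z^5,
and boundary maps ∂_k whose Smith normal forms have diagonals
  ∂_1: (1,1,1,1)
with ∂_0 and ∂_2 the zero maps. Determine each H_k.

H_0: b_0 = 5 − 0 − 4 = 1; torsion from ∂_1 factors > 1: none. So H_0 = Z.
H_1: b_1 = 5 − 4 − 0 = 1; torsion from ∂_2 factors > 1: none. So H_1 = Z.

H_0 = Z,  H_1 = Z.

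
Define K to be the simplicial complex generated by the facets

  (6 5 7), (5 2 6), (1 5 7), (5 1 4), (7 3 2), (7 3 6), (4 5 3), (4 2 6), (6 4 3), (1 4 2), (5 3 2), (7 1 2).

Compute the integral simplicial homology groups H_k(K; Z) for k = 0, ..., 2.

Take the total order 1 < 2 < 3 < 4 < 5 < 6 < 7 on the vertex set. Then K (dimension 2) consists of the simplices:

  0-simplices (7): [1], [2], [3], [4], [5], [6], [7]
  1-simplices (18): [1,2], [1,4], [1,5], [1,7], [2,3], [2,4], [2,5], [2,6], [2,7], [3,4], [3,5], [3,6], [3,7], [4,5], [4,6], [5,6], [5,7], [6,7]
  2-simplices (12): [1,2,4], [1,2,7], [1,4,5], [1,5,7], [2,3,5], [2,3,7], [2,4,6], [2,5,6], [3,4,5], [3,4,6], [3,6,7], [5,6,7]

giving chain groups C_0 ≅ Z^7, C_1 ≅ Z^18, C_2 ≅ Z^12.

Boundary ∂_1: C_1 → C_0 sends each edge [p,q] (with p < q) to q − p.
The 7×18 boundary matrix has rank 6 and Smith normal form diag(1,1,1,1,1,1).

∂_2: C_2 → C_1 acts by ∂[p,q,r] = [q,r] − [p,r] + [p,q]. For instance
  ∂[3,4,5] = [4,5] − [3,5] + [3,4],
  ∂[3,4,6] = [4,6] − [3,6] + [3,4].
This gives a 18×12 integer matrix of rank 12; reducing to Smith normal form yields diagonal entries (1,1,1,1,1,1,1,1,1,1,1,2).

Computing H_k = (kernel of ∂_k) / (image of ∂_{k+1}):

  H_0: rank C_0 − rank ∂_1 = 7 − 6 = 1, and the invariant factors of ∂_1 are all 1, so H_0 ≅ Z.
  H_1: rank ker ∂_1 − rank ∂_2 = (18 − 6) − 12 = 0, and ∂_2 has invariant factor 2 > 1, so H_1 ≅ Z/2.
  H_2: rank ker ∂_2 − rank ∂_3 = (12 − 12) − 0 = 0, and there is no ∂_3, so H_2 ≅ 0.

H_0 ≅ Z,  H_1 ≅ Z/2,  H_2 = 0.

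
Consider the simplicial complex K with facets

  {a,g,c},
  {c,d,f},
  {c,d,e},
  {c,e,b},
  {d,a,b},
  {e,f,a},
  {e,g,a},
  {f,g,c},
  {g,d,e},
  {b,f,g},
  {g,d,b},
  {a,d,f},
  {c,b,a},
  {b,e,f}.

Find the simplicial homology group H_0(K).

We work with the vertex ordering a < b < c < d < e < f < g. The simplices of K, each written with vertices in increasing order, are:

  0-simplices (7): a, b, c, d, e, f, g
  1-simplices (21): ab, ac, ad, ae, af, ag, bc, bd, be, bf, bg, cd, ce, cf, cg, de, df, dg, ef, eg, fg
  2-simplices (14): abc, abd, acg, adf, aef, aeg, bce, bdg, bef, bfg, cde, cdf, cfg, deg

so the chain groups are C_0 ≅ Z^7, C_1 ≅ Z^21, C_2 ≅ Z^14.

Boundary ∂_1: C_1 → C_0 sends each edge [p,q] (with p < q) to q − p. For instance
  ∂bf = f − b.
This gives a 7×21 integer matrix of rank 6; reducing to Smith normal form yields diagonal entries (1,1,1,1,1,1).

∂_2: C_2 → C_1 maps a triangle to the signed sum of its edges. For instance
  ∂cfg = fg − cg + cf,
  ∂bef = ef − bf + be.
The resulting 21×14 matrix has rank 13, and its Smith normal form has invariant factors (1,1,1,1,1,1,1,1,1,1,1,1,1).

Reading off H_k = ker ∂_k / im ∂_{k+1}:

  H_0: rank C_0 − rank ∂_1 = 7 − 6 = 1, and the invariant factors of ∂_1 are all 1, so H_0 = Z.

H_0 ≅ Z.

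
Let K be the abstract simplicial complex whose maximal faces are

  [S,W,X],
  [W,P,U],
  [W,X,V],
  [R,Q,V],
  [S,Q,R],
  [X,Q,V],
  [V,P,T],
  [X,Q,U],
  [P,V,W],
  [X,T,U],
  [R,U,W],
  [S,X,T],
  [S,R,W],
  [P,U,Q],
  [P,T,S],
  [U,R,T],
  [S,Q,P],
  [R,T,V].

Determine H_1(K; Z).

H_1 = Z^2.

We work with the vertex ordering P < Q < R < S < T < U < V < W < X. The simplices of K, each written with vertices in increasing order, are:

  0-simplices (9): P, Q, R, S, T, U, V, W, X
  1-simplices (27): PQ, PS, PT, PU, PV, PW, QR, QS, QU, QV, QX, RS, RT, RU, RV, RW, ST, SW, SX, TU, TV, TX, UW, UX, VW, VX, WX
  2-simplices (18): PQS, PQU, PST, PTV, PUW, PVW, QRS, QRV, QUX, QVX, RSW, RTU, RTV, RUW, STX, SWX, TUX, VWX

Hence C_0 ≅ Z^9, C_1 ≅ Z^27, C_2 ≅ Z^18.

∂_1: C_1 → C_0 is given by ∂[p,q] = [q] − [p].
As a 9×27 matrix over Z this has rank 8, with invariant factors (1,1,1,1,1,1,1,1).

Boundary ∂_2: C_2 → C_1 sends each 2-simplex [p,q,r] to [q,r] − [p,r] + [p,q]. For instance
  ∂QVX = VX − QX + QV,
  ∂PQU = QU − PU + PQ.
The resulting 27×18 matrix has rank 17, and its Smith normal form has invariant factors (1,1,1,1,1,1,1,1,1,1,1,1,1,1,1,1,1).

Now H_k = ker ∂_k / im ∂_{k+1}, so:

  H_1: rank ker ∂_1 − rank ∂_2 = (27 − 8) − 17 = 2, and the invariant factors of ∂_2 are all 1, so H_1 = Z^2.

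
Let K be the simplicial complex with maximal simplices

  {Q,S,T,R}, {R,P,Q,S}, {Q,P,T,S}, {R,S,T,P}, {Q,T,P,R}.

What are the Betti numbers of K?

We work with the vertex ordering P < Q < R < S < T. The simplices of K, each written with vertices in increasing order, are:

  0-simplices (5): P, Q, R, S, T
  1-simplices (10): PQ, PR, PS, PT, QR, QS, QT, RS, RT, ST
  2-simplices (10): PQR, PQS, PQT, PRS, PRT, PST, QRS, QRT, QST, RST
  3-simplices (5): PQRS, PQRT, PQST, PRST, QRST

giving chain groups C_0 ≅ Z^5, C_1 ≅ Z^10, C_2 ≅ Z^10, C_3 ≅ Z^5.

The boundary map ∂_1: C_1 → C_0 is given by ∂[p,q] = [q] − [p]. For instance
  ∂QR = R − Q.
The resulting 5×10 matrix has rank 4, and its Smith normal form has invariant factors (1,1,1,1).

The boundary map ∂_2: C_2 → C_1 acts by ∂[p,q,r] = [q,r] − [p,r] + [p,q]. For instance
  ∂QRT = RT − QT + QR,
  ∂PQR = QR − PR + PQ.
As a 10×10 matrix over Z this has rank 6, with invariant factors (1,1,1,1,1,1).

The boundary map ∂_3: C_3 → C_2 sends each 3-simplex σ to the alternating sum Σ_i (−1)^i (σ with its i-th vertex removed). For instance
  ∂QRST = RST − QST + QRT − QRS,
  ∂PQRS = QRS − PRS + PQS − PQR.
As a 10×5 matrix over Z this has rank 4, with invariant factors (1,1,1,1).

Computing H_k = (kernel of ∂_k) / (image of ∂_{k+1}):

  H_0: rank C_0 − rank ∂_1 = 5 − 4 = 1, and the invariant factors of ∂_1 are all 1, so H_0 ≅ Z.
  H_1: rank ker ∂_1 − rank ∂_2 = (10 − 4) − 6 = 0, and the invariant factors of ∂_2 are all 1, so H_1 ≅ 0.
  H_2: rank ker ∂_2 − rank ∂_3 = (10 − 6) − 4 = 0, and the invariant factors of ∂_3 are all 1, so H_2 ≅ 0.
  H_3: rank ker ∂_3 − rank ∂_4 = (5 − 4) − 0 = 1, and there is no ∂_4, so H_3 ≅ Z.

Hence the Betti numbers are b_0 = 1, b_1 = 0, b_2 = 0, b_3 = 1.

b_0 = 1, b_1 = 0, b_2 = 0, b_3 = 1.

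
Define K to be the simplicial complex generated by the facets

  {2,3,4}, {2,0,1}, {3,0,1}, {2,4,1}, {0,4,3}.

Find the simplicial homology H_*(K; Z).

H_0 ≅ Z,  H_1 ≅ Z,  H_2 = 0.

Fix the vertex order 0 < 1 < 2 < 3 < 4 and write every simplex with vertices in increasing order. Then dim K = 2 and the simplices of K are:

  0-simplices (5): [0], [1], [2], [3], [4]
  1-simplices (10): [0,1], [0,2], [0,3], [0,4], [1,2], [1,3], [1,4], [2,3], [2,4], [3,4]
  2-simplices (5): [0,1,2], [0,1,3], [0,3,4], [1,2,4], [2,3,4]

giving chain groups C_0 ≅ Z^5, C_1 ≅ Z^10, C_2 ≅ Z^5.

∂_1: C_1 → C_0 maps an edge to its endpoints' difference, ∂[p,q] = q − p. For instance
  ∂[0,3] = [3] − [0].
This gives a 5×10 integer matrix of rank 4; reducing to Smith normal form yields diagonal entries (1,1,1,1).

∂_2: C_2 → C_1 sends each 2-simplex [p,q,r] to [q,r] − [p,r] + [p,q]. For instance
  ∂[0,1,3] = [1,3] − [0,3] + [0,1],
  ∂[2,3,4] = [3,4] − [2,4] + [2,3].
This gives a 10×5 integer matrix of rank 5; reducing to Smith normal form yields diagonal entries (1,1,1,1,1).

Reading off H_k = ker ∂_k / im ∂_{k+1}:

  H_0: rank C_0 − rank ∂_1 = 5 − 4 = 1, and the invariant factors of ∂_1 are all 1, so H_0 = Z.
  H_1: rank ker ∂_1 − rank ∂_2 = (10 − 4) − 5 = 1, and the invariant factors of ∂_2 are all 1, so H_1 = Z.
  H_2: rank ker ∂_2 − rank ∂_3 = (5 − 5) − 0 = 0, and there is no ∂_3, so H_2 = 0.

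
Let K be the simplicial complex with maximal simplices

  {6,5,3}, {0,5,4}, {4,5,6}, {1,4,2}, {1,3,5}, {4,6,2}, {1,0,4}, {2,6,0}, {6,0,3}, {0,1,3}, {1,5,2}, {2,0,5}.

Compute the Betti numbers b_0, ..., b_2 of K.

b_0 = 1, b_1 = 0, b_2 = 0.

Take the total order 0 < 1 < 2 < 3 < 4 < 5 < 6 on the vertex set. Then K (dimension 2) consists of the simplices:

  0-simplices (7): [0], [1], [2], [3], [4], [5], [6]
  1-simplices (18): [0,1], [0,2], [0,3], [0,4], [0,5], [0,6], [1,2], [1,3], [1,4], [1,5], [2,4], [2,5], [2,6], [3,5], [3,6], [4,5], [4,6], [5,6]
  2-simplices (12): [0,1,3], [0,1,4], [0,2,5], [0,2,6], [0,3,6], [0,4,5], [1,2,4], [1,2,5], [1,3,5], [2,4,6], [3,5,6], [4,5,6]

giving chain groups C_0 ≅ Z^7, C_1 ≅ Z^18, C_2 ≅ Z^12.

Boundary ∂_1: C_1 → C_0 is given by ∂[p,q] = [q] − [p].
This gives a 7×18 integer matrix of rank 6; reducing to Smith normal form yields diagonal entries (1,1,1,1,1,1).

∂_2: C_2 → C_1 sends each 2-simplex [p,q,r] to [q,r] − [p,r] + [p,q]. For instance
  ∂[3,5,6] = [5,6] − [3,6] + [3,5],
  ∂[1,2,5] = [2,5] − [1,5] + [1,2].
As a 18×12 matrix over Z this has rank 12, with invariant factors (1,1,1,1,1,1,1,1,1,1,1,2).

Now H_k = ker ∂_k / im ∂_{k+1}, so:

  H_0: rank C_0 − rank ∂_1 = 7 − 6 = 1, and the invariant factors of ∂_1 are all 1, so H_0 = Z.
  H_1: rank ker ∂_1 − rank ∂_2 = (18 − 6) − 12 = 0, and ∂_2 has invariant factor 2 > 1, so H_1 = Z/2.
  H_2: rank ker ∂_2 − rank ∂_3 = (12 − 12) − 0 = 0, and there is no ∂_3, so H_2 = 0.

As a check, the Euler characteristic is 7 − 18 + 12 = 1, which agrees with 1 − 0 + 0 = 1.
(K is a triangulation of the real projective plane RP^2.)

Hence the Betti numbers are b_0 = 1, b_1 = 0, b_2 = 0.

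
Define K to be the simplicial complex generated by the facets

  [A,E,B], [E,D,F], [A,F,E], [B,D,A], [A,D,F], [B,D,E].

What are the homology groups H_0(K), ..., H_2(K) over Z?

H_0 = Z,  H_1 = 0,  H_2 = Z.

K has 5 vertices, 9 edges, 6 triangles.
rank ∂_0 = 0, rank ∂_1 = 4 ⇒ b_0 = 5 − 0 − 4 = 1; all invariant factors of ∂_1 are 1 so no torsion. So H_0 = Z.
rank ∂_1 = 4, rank ∂_2 = 5 ⇒ b_1 = 9 − 4 − 5 = 0; all invariant factors of ∂_2 are 1 so no torsion. So H_1 = 0.
rank ∂_2 = 5, rank ∂_3 = 0 ⇒ b_2 = 6 − 5 − 0 = 1. So H_2 = Z.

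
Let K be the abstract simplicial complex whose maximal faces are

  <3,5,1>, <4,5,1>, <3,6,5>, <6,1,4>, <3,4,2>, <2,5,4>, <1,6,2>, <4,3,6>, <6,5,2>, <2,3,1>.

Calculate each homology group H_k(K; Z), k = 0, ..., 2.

H_0 ≅ Z,  H_1 ≅ Z/2Z,  H_2 = 0.

Fix the vertex order 1 < 2 < 3 < 4 < 5 < 6 and write every simplex with vertices in increasing order. Then dim K = 2 and the simplices of K are:

  0-simplices (6): [1], [2], [3], [4], [5], [6]
  1-simplices (15): [1,2], [1,3], [1,4], [1,5], [1,6], [2,3], [2,4], [2,5], [2,6], [3,4], [3,5], [3,6], [4,5], [4,6], [5,6]
  2-simplices (10): [1,2,3], [1,2,6], [1,3,5], [1,4,5], [1,4,6], [2,3,4], [2,4,5], [2,5,6], [3,4,6], [3,5,6]

Hence C_0 ≅ Z^6, C_1 ≅ Z^15, C_2 ≅ Z^10.

∂_1: C_1 → C_0 is given by ∂[p,q] = [q] − [p]. For instance
  ∂[1,5] = [5] − [1].
The resulting 6×15 matrix has rank 5, and its Smith normal form has invariant factors (1,1,1,1,1).

The boundary map ∂_2: C_2 → C_1 maps a triangle to the signed sum of its edges. For instance
  ∂[3,4,6] = [4,6] − [3,6] + [3,4],
  ∂[1,4,6] = [4,6] − [1,6] + [1,4].
This gives a 15×10 integer matrix of rank 10; reducing to Smith normal form yields diagonal entries (1,1,1,1,1,1,1,1,1,2).

Reading off H_k = ker ∂_k / im ∂_{k+1}:

  H_0: rank C_0 − rank ∂_1 = 6 − 5 = 1, and the invariant factors of ∂_1 are all 1, so H_0 ≅ Z.
  H_1: rank ker ∂_1 − rank ∂_2 = (15 − 5) − 10 = 0, and ∂_2 has invariant factor 2 > 1, so H_1 ≅ Z/2Z.
  H_2: rank ker ∂_2 − rank ∂_3 = (10 − 10) − 0 = 0, and there is no ∂_3, so H_2 ≅ 0.

(K is a triangulation of the real projective plane RP^2.)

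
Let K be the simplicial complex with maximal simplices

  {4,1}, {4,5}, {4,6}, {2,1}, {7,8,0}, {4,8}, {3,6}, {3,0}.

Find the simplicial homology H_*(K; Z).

Order the vertices as 0 < 1 < 2 < 3 < 4 < 5 < 6 < 7 < 8. Listing each simplex with vertices in this order, K has dimension 2 with simplices:

  0-simplices (9): [0], [1], [2], [3], [4], [5], [6], [7], [8]
  1-simplices (10): [0,3], [0,7], [0,8], [1,2], [1,4], [3,6], [4,5], [4,6], [4,8], [7,8]
  2-simplices (1): [0,7,8]

giving chain groups C_0 ≅ Z^9, C_1 ≅ Z^10, C_2 ≅ Z^1.

The boundary map ∂_1: C_1 → C_0 sends each edge [p,q] (with p < q) to q − p. For instance
  ∂[1,4] = [4] − [1].
This gives a 9×10 integer matrix of rank 8; reducing to Smith normal form yields diagonal entries (1,1,1,1,1,1,1,1).

Boundary ∂_2: C_2 → C_1 sends each 2-simplex [p,q,r] to [q,r] − [p,r] + [p,q]. For instance
  ∂[0,7,8] = [7,8] − [0,8] + [0,7].
As a 10×1 matrix over Z this has rank 1, with invariant factors (1).

Computing H_k = (kernel of ∂_k) / (image of ∂_{k+1}):

  H_0: rank C_0 − rank ∂_1 = 9 − 8 = 1, and the invariant factors of ∂_1 are all 1, so H_0 ≅ Z.
  H_1: rank ker ∂_1 − rank ∂_2 = (10 − 8) − 1 = 1, and the invariant factors of ∂_2 are all 1, so H_1 ≅ Z.
  H_2: rank ker ∂_2 − rank ∂_3 = (1 − 1) − 0 = 0, and there is no ∂_3, so H_2 ≅ 0.

As a check, the Euler characteristic is 9 − 10 + 1 = 0, which agrees with 1 − 1 + 0 = 0.

H_0 = Z,  H_1 = Z,  H_2 = 0.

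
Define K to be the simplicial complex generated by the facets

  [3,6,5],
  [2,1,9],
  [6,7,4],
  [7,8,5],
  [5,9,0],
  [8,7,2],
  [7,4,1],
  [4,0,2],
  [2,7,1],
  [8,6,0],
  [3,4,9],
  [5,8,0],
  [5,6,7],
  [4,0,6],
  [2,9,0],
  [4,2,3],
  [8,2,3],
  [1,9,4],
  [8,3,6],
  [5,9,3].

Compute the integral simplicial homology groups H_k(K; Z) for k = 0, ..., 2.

H_0 = Z,  H_1 = Z ⊕ Z/2,  H_2 = 0.

Take the total order 0 < 1 < 2 < 3 < 4 < 5 < 6 < 7 < 8 < 9 on the vertex set. Then K (dimension 2) consists of the simplices:

  0-simplices (10): [0], [1], [2], [3], [4], [5], [6], [7], [8], [9]
  1-simplices (30): (30 of them)
  2-simplices (20): (20 of them)

giving chain groups C_0 ≅ Z^10, C_1 ≅ Z^30, C_2 ≅ Z^20.

Boundary ∂_1: C_1 → C_0 sends each edge [p,q] (with p < q) to q − p.
As a 10×30 matrix over Z this has rank 9, with invariant factors (1,1,1,1,1,1,1,1,1).

Boundary ∂_2: C_2 → C_1 sends each 2-simplex [p,q,r] to [q,r] − [p,r] + [p,q]. For instance
  ∂[2,7,8] = [7,8] − [2,8] + [2,7],
  ∂[2,3,4] = [3,4] − [2,4] + [2,3].
The 30×20 boundary matrix has rank 20 and Smith normal form diag(1,1,1,1,1,1,1,1,1,1,1,1,1,1,1,1,1,1,1,2).

Computing H_k = (kernel of ∂_k) / (image of ∂_{k+1}):

  H_0: rank C_0 − rank ∂_1 = 10 − 9 = 1, and the invariant factors of ∂_1 are all 1, so H_0 = Z.
  H_1: rank ker ∂_1 − rank ∂_2 = (30 − 9) − 20 = 1, and ∂_2 has invariant factor 2 > 1, so H_1 = Z ⊕ Z/2.
  H_2: rank ker ∂_2 − rank ∂_3 = (20 − 20) − 0 = 0, and there is no ∂_3, so H_2 = 0.

As a check, the Euler characteristic is 10 − 30 + 20 = 0, which agrees with 1 − 1 + 0 = 0.
(K is a triangulation of the Klein bottle.)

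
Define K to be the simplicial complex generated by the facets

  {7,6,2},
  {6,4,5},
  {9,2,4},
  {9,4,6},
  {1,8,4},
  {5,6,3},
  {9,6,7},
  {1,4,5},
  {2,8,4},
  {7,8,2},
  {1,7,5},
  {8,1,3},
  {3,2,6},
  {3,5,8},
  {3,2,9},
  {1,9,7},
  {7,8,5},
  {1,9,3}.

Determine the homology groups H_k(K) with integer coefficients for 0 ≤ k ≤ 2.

H_0 = Z,  H_1 = Z × Z/2,  H_2 = 0.

We work with the vertex ordering 1 < 2 < 3 < 4 < 5 < 6 < 7 < 8 < 9. The simplices of K, each written with vertices in increasing order, are:

  0-simplices (9): [1], [2], [3], [4], [5], [6], [7], [8], [9]
  1-simplices (27): (27 of them)
  2-simplices (18): [1,3,8], [1,3,9], [1,4,5], [1,4,8], [1,5,7], [1,7,9], [2,3,6], [2,3,9], [2,4,8], [2,4,9], [2,6,7], [2,7,8], [3,5,6], [3,5,8], [4,5,6], [4,6,9], [5,7,8], [6,7,9]

so the chain groups are C_0 ≅ Z^9, C_1 ≅ Z^27, C_2 ≅ Z^18.

The boundary map ∂_1: C_1 → C_0 sends each edge [p,q] (with p < q) to q − p.
As a 9×27 matrix over Z this has rank 8, with invariant factors (1,1,1,1,1,1,1,1).

∂_2: C_2 → C_1 acts by ∂[p,q,r] = [q,r] − [p,r] + [p,q]. For instance
  ∂[2,3,6] = [3,6] − [2,6] + [2,3],
  ∂[3,5,8] = [5,8] − [3,8] + [3,5].
As a 27×18 matrix over Z this has rank 18, with invariant factors (1,1,1,1,1,1,1,1,1,1,1,1,1,1,1,1,1,2).

From H_k ≅ ker(∂_k) / im(∂_{k+1}) we obtain:

  H_0: rank C_0 − rank ∂_1 = 9 − 8 = 1, and the invariant factors of ∂_1 are all 1, so H_0 = Z.
  H_1: rank ker ∂_1 − rank ∂_2 = (27 − 8) − 18 = 1, and ∂_2 has invariant factor 2 > 1, so H_1 = Z × Z/2.
  H_2: rank ker ∂_2 − rank ∂_3 = (18 − 18) − 0 = 0, and there is no ∂_3, so H_2 = 0.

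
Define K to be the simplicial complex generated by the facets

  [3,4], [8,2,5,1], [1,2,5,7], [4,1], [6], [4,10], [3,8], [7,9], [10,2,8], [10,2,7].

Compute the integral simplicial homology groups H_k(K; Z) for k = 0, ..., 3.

H_0 = Z^2,  H_1 = Z^2,  H_2 = 0,  H_3 = 0.

We work with the vertex ordering 1 < 2 < 3 < 4 < 5 < 6 < 7 < 8 < 9 < 10. The simplices of K, each written with vertices in increasing order, are:

  0-simplices (10): [1], [2], [3], [4], [5], [6], [7], [8], [9], [10]
  1-simplices (17): [1,2], [1,4], [1,5], [1,7], [1,8], [2,5], [2,7], [2,8], [2,10], [3,4], [3,8], [4,10], [5,7], [5,8], [7,9], [7,10], [8,10]
  2-simplices (9): [1,2,5], [1,2,7], [1,2,8], [1,5,7], [1,5,8], [2,5,7], [2,5,8], [2,7,10], [2,8,10]
  3-simplices (2): [1,2,5,7], [1,2,5,8]

so the chain groups are C_0 ≅ Z^10, C_1 ≅ Z^17, C_2 ≅ Z^9, C_3 ≅ Z^2.

The boundary map ∂_1: C_1 → C_0 is given by ∂[p,q] = [q] − [p]. For instance
  ∂[8,10] = [10] − [8].
As a 10×17 matrix over Z this has rank 8, with invariant factors (1,1,1,1,1,1,1,1).

∂_2: C_2 → C_1 acts by ∂[p,q,r] = [q,r] − [p,r] + [p,q]. For instance
  ∂[1,5,8] = [5,8] − [1,8] + [1,5],
  ∂[2,8,10] = [8,10] − [2,10] + [2,8].
The resulting 17×9 matrix has rank 7, and its Smith normal form has invariant factors (1,1,1,1,1,1,1).

∂_3: C_3 → C_2 sends each 3-simplex σ to the alternating sum Σ_i (−1)^i (σ with its i-th vertex removed). For instance
  ∂[1,2,5,7] = [2,5,7] − [1,5,7] + [1,2,7] − [1,2,5],
  ∂[1,2,5,8] = [2,5,8] − [1,5,8] + [1,2,8] − [1,2,5].
This gives a 9×2 integer matrix of rank 2; reducing to Smith normal form yields diagonal entries (1,1).

Now H_k = ker ∂_k / im ∂_{k+1}, so:

  H_0: rank C_0 − rank ∂_1 = 10 − 8 = 2, and the invariant factors of ∂_1 are all 1, so H_0 = Z^2.
  H_1: rank ker ∂_1 − rank ∂_2 = (17 − 8) − 7 = 2, and the invariant factors of ∂_2 are all 1, so H_1 = Z^2.
  H_2: rank ker ∂_2 − rank ∂_3 = (9 − 7) − 2 = 0, and the invariant factors of ∂_3 are all 1, so H_2 = 0.
  H_3: rank ker ∂_3 − rank ∂_4 = (2 − 2) − 0 = 0, and there is no ∂_4, so H_3 = 0.

As a check, the Euler characteristic is 10 − 17 + 9 − 2 = 0, which agrees with 2 − 2 + 0 − 0 = 0.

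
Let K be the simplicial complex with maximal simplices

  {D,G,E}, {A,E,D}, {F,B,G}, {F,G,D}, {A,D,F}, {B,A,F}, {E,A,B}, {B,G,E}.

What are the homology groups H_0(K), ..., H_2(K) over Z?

H_0 = Z,  H_1 = 0,  H_2 = Z.

Take the total order A < B < D < E < F < G on the vertex set. Then K (dimension 2) consists of the simplices:

  0-simplices (6): A, B, D, E, F, G
  1-simplices (12): AB, AD, AE, AF, BE, BF, BG, DE, DF, DG, EG, FG
  2-simplices (8): ABE, ABF, ADE, ADF, BEG, BFG, DEG, DFG

Hence C_0 ≅ Z^6, C_1 ≅ Z^12, C_2 ≅ Z^8.

The boundary map ∂_1: C_1 → C_0 maps an edge to its endpoints' difference, ∂[p,q] = q − p. For instance
  ∂AE = E − A.
As a 6×12 matrix over Z this has rank 5, with invariant factors (1,1,1,1,1).

∂_2: C_2 → C_1 acts by ∂[p,q,r] = [q,r] − [p,r] + [p,q]. For instance
  ∂BFG = FG − BG + BF,
  ∂BEG = EG − BG + BE.
This gives a 12×8 integer matrix of rank 7; reducing to Smith normal form yields diagonal entries (1,1,1,1,1,1,1).

Computing H_k = (kernel of ∂_k) / (image of ∂_{k+1}):

  H_0: rank C_0 − rank ∂_1 = 6 − 5 = 1, and the invariant factors of ∂_1 are all 1, so H_0 ≅ Z.
  H_1: rank ker ∂_1 − rank ∂_2 = (12 − 5) − 7 = 0, and the invariant factors of ∂_2 are all 1, so H_1 ≅ 0.
  H_2: rank ker ∂_2 − rank ∂_3 = (8 − 7) − 0 = 1, and there is no ∂_3, so H_2 ≅ Z.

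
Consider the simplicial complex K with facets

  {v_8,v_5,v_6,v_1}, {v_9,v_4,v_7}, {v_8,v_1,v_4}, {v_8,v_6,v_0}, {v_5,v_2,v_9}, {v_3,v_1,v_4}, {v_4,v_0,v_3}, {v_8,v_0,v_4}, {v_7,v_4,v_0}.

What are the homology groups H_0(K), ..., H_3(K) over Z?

H_0 = Z,  H_1 = Z,  H_2 = 0,  H_3 = 0.

Fix the vertex order v_0 < v_1 < v_2 < v_3 < v_4 < v_5 < v_6 < v_7 < v_8 < v_9 and write every simplex with vertices in increasing order. Then dim K = 3 and the simplices of K are:

  0-simplices (10): [v_0], [v_1], [v_2], [v_3], [v_4], [v_5], [v_6], [v_7], [v_8], [v_9]
  1-simplices (21): (21 of them)
  2-simplices (12): (12 of them)
  3-simplices (1): [v_1,v_5,v_6,v_8]

Hence C_0 ≅ Z^10, C_1 ≅ Z^21, C_2 ≅ Z^12, C_3 ≅ Z^1.

Boundary ∂_1: C_1 → C_0 sends each edge [p,q] (with p < q) to q − p. For instance
  ∂[v_1,v_4] = [v_4] − [v_1].
The resulting 10×21 matrix has rank 9, and its Smith normal form has invariant factors (1,1,1,1,1,1,1,1,1).

Boundary ∂_2: C_2 → C_1 maps a triangle to the signed sum of its edges. For instance
  ∂[v_1,v_5,v_6] = [v_5,v_6] − [v_1,v_6] + [v_1,v_5],
  ∂[v_1,v_3,v_4] = [v_3,v_4] − [v_1,v_4] + [v_1,v_3].
As a 21×12 matrix over Z this has rank 11, with invariant factors (1,1,1,1,1,1,1,1,1,1,1).

Boundary ∂_3: C_3 → C_2 sends each 3-simplex σ to the alternating sum Σ_i (−1)^i (σ with its i-th vertex removed). For instance
  ∂[v_1,v_5,v_6,v_8] = [v_5,v_6,v_8] − [v_1,v_6,v_8] + [v_1,v_5,v_8] − [v_1,v_5,v_6].
The 12×1 boundary matrix has rank 1 and Smith normal form diag(1).

From H_k ≅ ker(∂_k) / im(∂_{k+1}) we obtain:

  H_0: rank C_0 − rank ∂_1 = 10 − 9 = 1, and the invariant factors of ∂_1 are all 1, so H_0 ≅ Z.
  H_1: rank ker ∂_1 − rank ∂_2 = (21 − 9) − 11 = 1, and the invariant factors of ∂_2 are all 1, so H_1 ≅ Z.
  H_2: rank ker ∂_2 − rank ∂_3 = (12 − 11) − 1 = 0, and the invariant factors of ∂_3 are all 1, so H_2 ≅ 0.
  H_3: rank ker ∂_3 − rank ∂_4 = (1 − 1) − 0 = 0, and there is no ∂_4, so H_3 ≅ 0.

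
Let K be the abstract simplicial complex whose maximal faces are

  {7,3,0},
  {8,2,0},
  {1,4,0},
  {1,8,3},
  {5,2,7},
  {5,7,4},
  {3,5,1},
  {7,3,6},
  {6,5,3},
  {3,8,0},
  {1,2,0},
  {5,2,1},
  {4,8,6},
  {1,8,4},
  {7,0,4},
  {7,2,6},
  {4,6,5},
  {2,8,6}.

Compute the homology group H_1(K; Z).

K has 9 vertices, 27 edges, 18 triangles.
rank ∂_1 = 8, rank ∂_2 = 18 ⇒ b_1 = 27 − 8 − 18 = 1; ∂_2 has invariant factor(s) [2] giving torsion. So H_1 = Z ⊕ Z/2Z.

H_1 = Z ⊕ Z/2Z.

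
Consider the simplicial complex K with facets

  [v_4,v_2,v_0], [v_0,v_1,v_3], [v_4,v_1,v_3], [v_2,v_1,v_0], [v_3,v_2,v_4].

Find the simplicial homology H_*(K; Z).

We work with the vertex ordering v_0 < v_1 < v_2 < v_3 < v_4. The simplices of K, each written with vertices in increasing order, are:

  0-simplices (5): [v_0], [v_1], [v_2], [v_3], [v_4]
  1-simplices (10): [v_0,v_1], [v_0,v_2], [v_0,v_3], [v_0,v_4], [v_1,v_2], [v_1,v_3], [v_1,v_4], [v_2,v_3], [v_2,v_4], [v_3,v_4]
  2-simplices (5): [v_0,v_1,v_2], [v_0,v_1,v_3], [v_0,v_2,v_4], [v_1,v_3,v_4], [v_2,v_3,v_4]

Hence C_0 ≅ Z^5, C_1 ≅ Z^10, C_2 ≅ Z^5.

The boundary map ∂_1: C_1 → C_0 is given by ∂[p,q] = [q] − [p]. For instance
  ∂[v_0,v_2] = [v_2] − [v_0].
The resulting 5×10 matrix has rank 4, and its Smith normal form has invariant factors (1,1,1,1).

Boundary ∂_2: C_2 → C_1 acts by ∂[p,q,r] = [q,r] − [p,r] + [p,q]. For instance
  ∂[v_1,v_3,v_4] = [v_3,v_4] − [v_1,v_4] + [v_1,v_3],
  ∂[v_0,v_1,v_2] = [v_1,v_2] − [v_0,v_2] + [v_0,v_1].
The 10×5 boundary matrix has rank 5 and Smith normal form diag(1,1,1,1,1).

Now H_k = ker ∂_k / im ∂_{k+1}, so:

  H_0: rank C_0 − rank ∂_1 = 5 − 4 = 1, and the invariant factors of ∂_1 are all 1, so H_0 ≅ Z.
  H_1: rank ker ∂_1 − rank ∂_2 = (10 − 4) − 5 = 1, and the invariant factors of ∂_2 are all 1, so H_1 ≅ Z.
  H_2: rank ker ∂_2 − rank ∂_3 = (5 − 5) − 0 = 0, and there is no ∂_3, so H_2 ≅ 0.

As a check, the Euler characteristic is 5 − 10 + 5 = 0, which agrees with 1 − 1 + 0 = 0.

H_0 ≅ Z,  H_1 ≅ Z,  H_2 = 0.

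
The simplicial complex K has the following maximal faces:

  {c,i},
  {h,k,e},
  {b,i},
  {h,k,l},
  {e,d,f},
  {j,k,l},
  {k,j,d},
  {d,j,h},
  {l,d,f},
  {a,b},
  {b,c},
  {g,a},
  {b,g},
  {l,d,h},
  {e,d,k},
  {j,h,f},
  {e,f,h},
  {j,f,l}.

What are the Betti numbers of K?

b_0 = 2, b_1 = 2, b_2 = 0.

Order the vertices as a < b < c < d < e < f < g < h < i < j < k < l. Listing each simplex with vertices in this order, K has dimension 2 with simplices:

  0-simplices (12): a, b, c, d, e, f, g, h, i, j, k, l
  1-simplices (24): ab, ag, bc, bg, bi, ci, de, df, dh, dj, dk, dl, ef, eh, ek, fh, fj, fl, hj, hk, hl, jk, jl, kl
  2-simplices (12): def, dek, dfl, dhj, dhl, djk, efh, ehk, fhj, fjl, hkl, jkl

so the chain groups are C_0 ≅ Z^12, C_1 ≅ Z^24, C_2 ≅ Z^12.

Boundary ∂_1: C_1 → C_0 is given by ∂[p,q] = [q] − [p]. For instance
  ∂ef = f − e.
As a 12×24 matrix over Z this has rank 10, with invariant factors (1,1,1,1,1,1,1,1,1,1).

The boundary map ∂_2: C_2 → C_1 sends each 2-simplex [p,q,r] to [q,r] − [p,r] + [p,q]. For instance
  ∂dfl = fl − dl + df,
  ∂efh = fh − eh + ef.
This gives a 24×12 integer matrix of rank 12; reducing to Smith normal form yields diagonal entries (1,1,1,1,1,1,1,1,1,1,1,2).

Now H_k = ker ∂_k / im ∂_{k+1}, so:

  H_0: rank C_0 − rank ∂_1 = 12 − 10 = 2, and the invariant factors of ∂_1 are all 1, so H_0 = Z^2.
  H_1: rank ker ∂_1 − rank ∂_2 = (24 − 10) − 12 = 2, and ∂_2 has invariant factor 2 > 1, so H_1 = Z^2 ⊕ Z/2Z.
  H_2: rank ker ∂_2 − rank ∂_3 = (12 − 12) − 0 = 0, and there is no ∂_3, so H_2 = 0.

Hence the Betti numbers are b_0 = 2, b_1 = 2, b_2 = 0.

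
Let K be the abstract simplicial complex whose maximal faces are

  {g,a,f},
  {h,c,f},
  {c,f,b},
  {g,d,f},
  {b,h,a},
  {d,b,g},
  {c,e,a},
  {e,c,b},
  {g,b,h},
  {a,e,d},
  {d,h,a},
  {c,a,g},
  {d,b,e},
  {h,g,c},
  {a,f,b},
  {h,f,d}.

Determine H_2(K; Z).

We work with the vertex ordering a < b < c < d < e < f < g < h. The simplices of K, each written with vertices in increasing order, are:

  0-simplices (8): a, b, c, d, e, f, g, h
  1-simplices (24): ab, ac, ad, ae, af, ag, ah, bc, bd, be, bf, bg, bh, ce, cf, cg, ch, de, df, dg, dh, fg, fh, gh
  2-simplices (16): abf, abh, ace, acg, ade, adh, afg, bce, bcf, bde, bdg, bgh, cfh, cgh, dfg, dfh

Hence C_0 ≅ Z^8, C_1 ≅ Z^24, C_2 ≅ Z^16.

∂_1: C_1 → C_0 is given by ∂[p,q] = [q] − [p]. For instance
  ∂df = f − d.
The 8×24 boundary matrix has rank 7 and Smith normal form diag(1,1,1,1,1,1,1).

∂_2: C_2 → C_1 maps a triangle to the signed sum of its edges. For instance
  ∂bcf = cf − bf + bc,
  ∂afg = fg − ag + af.
The resulting 24×16 matrix has rank 15, and its Smith normal form has invariant factors (1,1,1,1,1,1,1,1,1,1,1,1,1,1,1).

Now H_k = ker ∂_k / im ∂_{k+1}, so:

  H_2: rank ker ∂_2 − rank ∂_3 = (16 − 15) − 0 = 1, and there is no ∂_3, so H_2 ≅ Z.

H_2 ≅ Z.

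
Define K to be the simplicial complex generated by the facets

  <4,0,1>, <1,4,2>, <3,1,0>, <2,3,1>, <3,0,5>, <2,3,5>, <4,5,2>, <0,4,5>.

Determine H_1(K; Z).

We work with the vertex ordering 0 < 1 < 2 < 3 < 4 < 5. The simplices of K, each written with vertices in increasing order, are:

  0-simplices (6): [0], [1], [2], [3], [4], [5]
  1-simplices (12): [0,1], [0,3], [0,4], [0,5], [1,2], [1,3], [1,4], [2,3], [2,4], [2,5], [3,5], [4,5]
  2-simplices (8): [0,1,3], [0,1,4], [0,3,5], [0,4,5], [1,2,3], [1,2,4], [2,3,5], [2,4,5]

giving chain groups C_0 ≅ Z^6, C_1 ≅ Z^12, C_2 ≅ Z^8.

The boundary map ∂_1: C_1 → C_0 maps an edge to its endpoints' difference, ∂[p,q] = q − p. For instance
  ∂[0,1] = [1] − [0].
This gives a 6×12 integer matrix of rank 5; reducing to Smith normal form yields diagonal entries (1,1,1,1,1).

Boundary ∂_2: C_2 → C_1 maps a triangle to the signed sum of its edges. For instance
  ∂[2,3,5] = [3,5] − [2,5] + [2,3],
  ∂[0,4,5] = [4,5] − [0,5] + [0,4].
The 12×8 boundary matrix has rank 7 and Smith normal form diag(1,1,1,1,1,1,1).

From H_k ≅ ker(∂_k) / im(∂_{k+1}) we obtain:

  H_1: rank ker ∂_1 − rank ∂_2 = (12 − 5) − 7 = 0, and the invariant factors of ∂_2 are all 1, so H_1 = 0.

H_1 ≅ 0.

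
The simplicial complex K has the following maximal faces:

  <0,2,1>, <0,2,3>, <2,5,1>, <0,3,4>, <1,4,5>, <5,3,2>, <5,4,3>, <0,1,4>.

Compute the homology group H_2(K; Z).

Take the total order 0 < 1 < 2 < 3 < 4 < 5 on the vertex set. Then K (dimension 2) consists of the simplices:

  0-simplices (6): [0], [1], [2], [3], [4], [5]
  1-simplices (12): [0,1], [0,2], [0,3], [0,4], [1,2], [1,4], [1,5], [2,3], [2,5], [3,4], [3,5], [4,5]
  2-simplices (8): [0,1,2], [0,1,4], [0,2,3], [0,3,4], [1,2,5], [1,4,5], [2,3,5], [3,4,5]

giving chain groups C_0 ≅ Z^6, C_1 ≅ Z^12, C_2 ≅ Z^8.

Boundary ∂_1: C_1 → C_0 is given by ∂[p,q] = [q] − [p]. For instance
  ∂[1,5] = [5] − [1].
As a 6×12 matrix over Z this has rank 5, with invariant factors (1,1,1,1,1).

∂_2: C_2 → C_1 acts by ∂[p,q,r] = [q,r] − [p,r] + [p,q]. For instance
  ∂[0,1,4] = [1,4] − [0,4] + [0,1],
  ∂[0,2,3] = [2,3] − [0,3] + [0,2].
This gives a 12×8 integer matrix of rank 7; reducing to Smith normal form yields diagonal entries (1,1,1,1,1,1,1).

Now H_k = ker ∂_k / im ∂_{k+1}, so:

  H_2: rank ker ∂_2 − rank ∂_3 = (8 − 7) − 0 = 1, and there is no ∂_3, so H_2 ≅ Z.

(K is a triangulation of the 2-sphere S^2.)

H_2 = Z.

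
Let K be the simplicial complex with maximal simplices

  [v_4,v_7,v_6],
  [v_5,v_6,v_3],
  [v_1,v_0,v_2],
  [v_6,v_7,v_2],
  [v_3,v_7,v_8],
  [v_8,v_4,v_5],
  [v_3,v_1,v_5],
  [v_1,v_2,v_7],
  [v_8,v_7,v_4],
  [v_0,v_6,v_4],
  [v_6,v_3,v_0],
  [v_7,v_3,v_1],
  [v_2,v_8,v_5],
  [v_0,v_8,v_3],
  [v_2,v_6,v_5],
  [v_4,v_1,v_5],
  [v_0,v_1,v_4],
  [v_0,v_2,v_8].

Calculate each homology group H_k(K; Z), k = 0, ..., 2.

H_0 ≅ Z,  H_1 ≅ Z^2,  H_2 ≅ Z.

Fix the vertex order v_0 < v_1 < v_2 < v_3 < v_4 < v_5 < v_6 < v_7 < v_8 and write every simplex with vertices in increasing order. Then dim K = 2 and the simplices of K are:

  0-simplices (9): [v_0], [v_1], [v_2], [v_3], [v_4], [v_5], [v_6], [v_7], [v_8]
  1-simplices (27): (27 of them)
  2-simplices (18): (18 of them)

Hence C_0 ≅ Z^9, C_1 ≅ Z^27, C_2 ≅ Z^18.

Boundary ∂_1: C_1 → C_0 sends each edge [p,q] (with p < q) to q − p.
The 9×27 boundary matrix has rank 8 and Smith normal form diag(1,1,1,1,1,1,1,1).

The boundary map ∂_2: C_2 → C_1 sends each 2-simplex [p,q,r] to [q,r] − [p,r] + [p,q]. For instance
  ∂[v_2,v_5,v_8] = [v_5,v_8] − [v_2,v_8] + [v_2,v_5],
  ∂[v_3,v_5,v_6] = [v_5,v_6] − [v_3,v_6] + [v_3,v_5].
The resulting 27×18 matrix has rank 17, and its Smith normal form has invariant factors (1,1,1,1,1,1,1,1,1,1,1,1,1,1,1,1,1).

From H_k ≅ ker(∂_k) / im(∂_{k+1}) we obtain:

  H_0: rank C_0 − rank ∂_1 = 9 − 8 = 1, and the invariant factors of ∂_1 are all 1, so H_0 ≅ Z.
  H_1: rank ker ∂_1 − rank ∂_2 = (27 − 8) − 17 = 2, and the invariant factors of ∂_2 are all 1, so H_1 ≅ Z^2.
  H_2: rank ker ∂_2 − rank ∂_3 = (18 − 17) − 0 = 1, and there is no ∂_3, so H_2 ≅ Z.

(K is a triangulation of the torus T^2.)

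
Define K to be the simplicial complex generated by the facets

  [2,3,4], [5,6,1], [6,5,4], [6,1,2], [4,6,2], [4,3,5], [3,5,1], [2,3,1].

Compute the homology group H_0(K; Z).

We work with the vertex ordering 1 < 2 < 3 < 4 < 5 < 6. The simplices of K, each written with vertices in increasing order, are:

  0-simplices (6): [1], [2], [3], [4], [5], [6]
  1-simplices (12): [1,2], [1,3], [1,5], [1,6], [2,3], [2,4], [2,6], [3,4], [3,5], [4,5], [4,6], [5,6]
  2-simplices (8): [1,2,3], [1,2,6], [1,3,5], [1,5,6], [2,3,4], [2,4,6], [3,4,5], [4,5,6]

giving chain groups C_0 ≅ Z^6, C_1 ≅ Z^12, C_2 ≅ Z^8.

The boundary map ∂_1: C_1 → C_0 is given by ∂[p,q] = [q] − [p].
The resulting 6×12 matrix has rank 5, and its Smith normal form has invariant factors (1,1,1,1,1).

Boundary ∂_2: C_2 → C_1 sends each 2-simplex [p,q,r] to [q,r] − [p,r] + [p,q]. For instance
  ∂[1,2,6] = [2,6] − [1,6] + [1,2],
  ∂[2,4,6] = [4,6] − [2,6] + [2,4].
The 12×8 boundary matrix has rank 7 and Smith normal form diag(1,1,1,1,1,1,1).

Computing H_k = (kernel of ∂_k) / (image of ∂_{k+1}):

  H_0: rank C_0 − rank ∂_1 = 6 − 5 = 1, and the invariant factors of ∂_1 are all 1, so H_0 = Z.

H_0 ≅ Z.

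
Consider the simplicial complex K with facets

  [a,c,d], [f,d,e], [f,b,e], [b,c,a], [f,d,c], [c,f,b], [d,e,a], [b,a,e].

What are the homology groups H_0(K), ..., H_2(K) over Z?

H_0 ≅ Z,  H_1 = 0,  H_2 ≅ Z.

We work with the vertex ordering a < b < c < d < e < f. The simplices of K, each written with vertices in increasing order, are:

  0-simplices (6): a, b, c, d, e, f
  1-simplices (12): ab, ac, ad, ae, bc, be, bf, cd, cf, de, df, ef
  2-simplices (8): abc, abe, acd, ade, bcf, bef, cdf, def

Hence C_0 ≅ Z^6, C_1 ≅ Z^12, C_2 ≅ Z^8.

Boundary ∂_1: C_1 → C_0 is given by ∂[p,q] = [q] − [p].
The resulting 6×12 matrix has rank 5, and its Smith normal form has invariant factors (1,1,1,1,1).

Boundary ∂_2: C_2 → C_1 maps a triangle to the signed sum of its edges. For instance
  ∂abc = bc − ac + ab,
  ∂def = ef − df + de.
This gives a 12×8 integer matrix of rank 7; reducing to Smith normal form yields diagonal entries (1,1,1,1,1,1,1).

Computing H_k = (kernel of ∂_k) / (image of ∂_{k+1}):

  H_0: rank C_0 − rank ∂_1 = 6 − 5 = 1, and the invariant factors of ∂_1 are all 1, so H_0 = Z.
  H_1: rank ker ∂_1 − rank ∂_2 = (12 − 5) − 7 = 0, and the invariant factors of ∂_2 are all 1, so H_1 = 0.
  H_2: rank ker ∂_2 − rank ∂_3 = (8 − 7) − 0 = 1, and there is no ∂_3, so H_2 = Z.

As a check, the Euler characteristic is 6 − 12 + 8 = 2, which agrees with 1 − 0 + 1 = 2.
(K is a triangulation of the 2-sphere S^2.)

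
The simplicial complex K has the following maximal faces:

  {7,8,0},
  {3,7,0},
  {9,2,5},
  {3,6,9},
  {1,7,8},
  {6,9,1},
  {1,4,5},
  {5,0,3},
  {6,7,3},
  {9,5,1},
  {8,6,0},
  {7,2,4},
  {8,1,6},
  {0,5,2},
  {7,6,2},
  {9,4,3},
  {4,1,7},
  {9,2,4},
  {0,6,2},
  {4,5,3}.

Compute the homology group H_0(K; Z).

H_0 ≅ Z.

Take the total order 0 < 1 < 2 < 3 < 4 < 5 < 6 < 7 < 8 < 9 on the vertex set. Then K (dimension 2) consists of the simplices:

  0-simplices (10): [0], [1], [2], [3], [4], [5], [6], [7], [8], [9]
  1-simplices (30): (30 of them)
  2-simplices (20): (20 of them)

so the chain groups are C_0 ≅ Z^10, C_1 ≅ Z^30, C_2 ≅ Z^20.

∂_1: C_1 → C_0 is given by ∂[p,q] = [q] − [p]. For instance
  ∂[2,7] = [7] − [2].
As a 10×30 matrix over Z this has rank 9, with invariant factors (1,1,1,1,1,1,1,1,1).

∂_2: C_2 → C_1 maps a triangle to the signed sum of its edges. For instance
  ∂[0,2,5] = [2,5] − [0,5] + [0,2],
  ∂[2,4,9] = [4,9] − [2,9] + [2,4].
As a 30×20 matrix over Z this has rank 20, with invariant factors (1,1,1,1,1,1,1,1,1,1,1,1,1,1,1,1,1,1,1,2).

Reading off H_k = ker ∂_k / im ∂_{k+1}:

  H_0: rank C_0 − rank ∂_1 = 10 − 9 = 1, and the invariant factors of ∂_1 are all 1, so H_0 = Z.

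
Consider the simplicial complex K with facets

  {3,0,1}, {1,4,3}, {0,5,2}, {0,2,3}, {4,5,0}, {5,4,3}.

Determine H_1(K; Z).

H_1 ≅ Z.

We work with the vertex ordering 0 < 1 < 2 < 3 < 4 < 5. The simplices of K, each written with vertices in increasing order, are:

  0-simplices (6): [0], [1], [2], [3], [4], [5]
  1-simplices (12): [0,1], [0,2], [0,3], [0,4], [0,5], [1,3], [1,4], [2,3], [2,5], [3,4], [3,5], [4,5]
  2-simplices (6): [0,1,3], [0,2,3], [0,2,5], [0,4,5], [1,3,4], [3,4,5]

giving chain groups C_0 ≅ Z^6, C_1 ≅ Z^12, C_2 ≅ Z^6.

∂_1: C_1 → C_0 is given by ∂[p,q] = [q] − [p]. For instance
  ∂[3,5] = [5] − [3].
As a 6×12 matrix over Z this has rank 5, with invariant factors (1,1,1,1,1).

Boundary ∂_2: C_2 → C_1 maps a triangle to the signed sum of its edges. For instance
  ∂[1,3,4] = [3,4] − [1,4] + [1,3],
  ∂[0,4,5] = [4,5] − [0,5] + [0,4].
This gives a 12×6 integer matrix of rank 6; reducing to Smith normal form yields diagonal entries (1,1,1,1,1,1).

Computing H_k = (kernel of ∂_k) / (image of ∂_{k+1}):

  H_1: rank ker ∂_1 − rank ∂_2 = (12 − 5) − 6 = 1, and the invariant factors of ∂_2 are all 1, so H_1 = Z.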